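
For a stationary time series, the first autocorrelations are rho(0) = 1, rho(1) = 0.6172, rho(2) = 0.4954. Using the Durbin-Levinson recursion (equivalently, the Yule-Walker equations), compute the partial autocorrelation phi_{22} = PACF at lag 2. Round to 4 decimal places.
\phi_{22} = 0.1849

The PACF at lag k is phi_{kk}, the last component of the solution
to the Yule-Walker system G_k phi = r_k where
  (G_k)_{ij} = rho(|i - j|), (r_k)_i = rho(i), i,j = 1..k.
Equivalently, Durbin-Levinson gives phi_{kk} iteratively:
  phi_{11} = rho(1)
  phi_{kk} = [rho(k) - sum_{j=1..k-1} phi_{k-1,j} rho(k-j)]
            / [1 - sum_{j=1..k-1} phi_{k-1,j} rho(j)],
  phi_{k,j} = phi_{k-1,j} - phi_{kk} phi_{k-1,k-j},  j = 1..k-1.
Step k = 1:
  phi_11 = rho(1) = 0.6172.
Step k = 2:
  phi_22 = [rho(2) - phi_11 rho(1)] / [1 - phi_11 rho(1)] = [0.4954 - (0.6172)(0.6172)] / [1 - (0.6172)(0.6172)]
         = 0.11446416 / 0.61906416 = 0.1849.
Therefore phi_{22} = 0.1849.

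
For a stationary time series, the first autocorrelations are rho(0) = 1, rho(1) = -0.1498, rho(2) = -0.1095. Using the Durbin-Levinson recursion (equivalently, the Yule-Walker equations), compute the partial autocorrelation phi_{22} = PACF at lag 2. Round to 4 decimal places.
\phi_{22} = -0.1350

The PACF at lag k is phi_{kk}, the last component of the solution
to the Yule-Walker system G_k phi = r_k where
  (G_k)_{ij} = rho(|i - j|), (r_k)_i = rho(i), i,j = 1..k.
Equivalently, Durbin-Levinson gives phi_{kk} iteratively:
  phi_{11} = rho(1)
  phi_{kk} = [rho(k) - sum_{j=1..k-1} phi_{k-1,j} rho(k-j)]
            / [1 - sum_{j=1..k-1} phi_{k-1,j} rho(j)],
  phi_{k,j} = phi_{k-1,j} - phi_{kk} phi_{k-1,k-j},  j = 1..k-1.
Step k = 1:
  phi_11 = rho(1) = -0.1498.
Step k = 2:
  phi_22 = [rho(2) - phi_11 rho(1)] / [1 - phi_11 rho(1)] = [-0.1095 - (-0.1498)(-0.1498)] / [1 - (-0.1498)(-0.1498)]
         = -0.13194004 / 0.97755996 = -0.135.
Therefore phi_{22} = -0.1350.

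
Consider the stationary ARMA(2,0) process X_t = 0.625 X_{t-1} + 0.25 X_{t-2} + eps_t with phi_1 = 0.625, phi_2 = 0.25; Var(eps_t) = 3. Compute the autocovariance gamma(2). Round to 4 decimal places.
\gamma(2) = 8.0727

Multiply the model equation by X_{t-k} and take expectations. With theta_0 = psi_0 = 1 and psi_j the MA(infinity) weights, this gives
  gamma(k) - sum_i phi_i gamma(k-i) = c_k,
  c_k = sigma^2 * sum_{j=k..q} theta_j psi_{j-k}   (c_k = 0 for k > q),
using gamma(-m) = gamma(m).
Pure AR (q = 0): c_0 = sigma^2 = 3, c_k = 0 for k >= 1.
Equations for k = 0, 1, 2 (AR order 2, c_2 = 0):
  (E0) gamma(0) = phi_1 gamma(1) + phi_2 gamma(2) + c_0
  (E1) gamma(1) = phi_1 gamma(0) + phi_2 gamma(1) + c_1
  (E2) gamma(2) = phi_1 gamma(1) + phi_2 gamma(0)
From (E1): gamma(1) = A gamma(0) + B with
  A = phi_1 / (1 - phi_2) = 0.625 / 0.75 = 0.833333,   B = c_1 / (1 - phi_2) = 0 / 0.75 = 0.
Insert (E2) into (E0): gamma(0) (1 - phi_2^2) = phi_1 (1 + phi_2) gamma(1) + c_0.
  phi_1 (1 + phi_2) = (0.625)(1.25) = 0.78125,   1 - phi_2^2 = 0.9375.
Replace gamma(1) by A gamma(0) + B and collect gamma(0):
  gamma(0) [0.9375 - (0.78125)(0.833333)] = c_0 = 3
  gamma(0) * 0.286458 = 3
  gamma(0) = 3 / 0.286458 = 10.472727.
  gamma(1) = A gamma(0) = (0.833333)(10.472727) = 8.727273.
  gamma(2) = phi_1 gamma(1) + phi_2 gamma(0) = (0.625)(8.727273) + (0.25)(10.472727) = 8.072727.
Therefore gamma(2) = 8.0727 (to 4 decimal places).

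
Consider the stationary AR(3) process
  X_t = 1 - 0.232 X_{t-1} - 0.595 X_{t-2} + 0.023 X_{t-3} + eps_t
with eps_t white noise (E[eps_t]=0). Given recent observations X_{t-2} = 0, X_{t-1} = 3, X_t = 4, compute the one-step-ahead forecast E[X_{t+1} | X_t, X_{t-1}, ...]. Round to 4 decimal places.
E[X_{t+1} \mid \mathcal F_t] = -1.7130

For an AR(p) model X_t = c + sum_i phi_i X_{t-i} + eps_t, the
one-step-ahead conditional mean is
  E[X_{t+1} | X_t, ...] = c + sum_i phi_i X_{t+1-i}.
Substitute known values:
  E[X_{t+1} | ...] = 1 + (-0.232) * (4) + (-0.595) * (3) + (0.023) * (0)
                   = -1.7130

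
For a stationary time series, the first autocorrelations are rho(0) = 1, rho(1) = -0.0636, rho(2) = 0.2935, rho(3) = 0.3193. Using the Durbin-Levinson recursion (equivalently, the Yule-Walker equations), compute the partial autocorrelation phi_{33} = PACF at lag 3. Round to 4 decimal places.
\phi_{33} = 0.3850

The PACF at lag k is phi_{kk}, the last component of the solution
to the Yule-Walker system G_k phi = r_k where
  (G_k)_{ij} = rho(|i - j|), (r_k)_i = rho(i), i,j = 1..k.
Equivalently, Durbin-Levinson gives phi_{kk} iteratively:
  phi_{11} = rho(1)
  phi_{kk} = [rho(k) - sum_{j=1..k-1} phi_{k-1,j} rho(k-j)]
            / [1 - sum_{j=1..k-1} phi_{k-1,j} rho(j)],
  phi_{k,j} = phi_{k-1,j} - phi_{kk} phi_{k-1,k-j},  j = 1..k-1.
Step k = 1:
  phi_11 = rho(1) = -0.0636.
Step k = 2:
  phi_22 = [rho(2) - phi_11 rho(1)] / [1 - phi_11 rho(1)] = [0.2935 - (-0.0636)(-0.0636)] / [1 - (-0.0636)(-0.0636)]
         = 0.28945504 / 0.99595504 = 0.290631.
  Update: phi_21 = phi_11 - phi_22 phi_11 = -0.0636 - (0.290631)(-0.0636) = -0.045116.
Step k = 3:
  phi_33 = [rho(3) - phi_21 rho(2) - phi_22 rho(1)] / [1 - phi_21 rho(1) - phi_22 rho(2)]
    numerator   = 0.3193 - (-0.045116)(0.2935) - (0.290631)(-0.0636) = 0.35102562
    denominator = 1 - (-0.045116)(-0.0636) - (0.290631)(0.2935) = 0.91183054
  phi_33 = 0.35102562 / 0.91183054 = 0.385.
Therefore phi_{33} = 0.3850.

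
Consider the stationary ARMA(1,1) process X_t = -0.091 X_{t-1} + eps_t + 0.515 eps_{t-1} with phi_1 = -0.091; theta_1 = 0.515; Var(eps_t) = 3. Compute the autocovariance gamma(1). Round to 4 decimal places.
\gamma(1) = 1.2225

Multiply the model equation by X_{t-k} and take expectations. With theta_0 = psi_0 = 1 and psi_j the MA(infinity) weights, this gives
  gamma(k) - sum_i phi_i gamma(k-i) = c_k,
  c_k = sigma^2 * sum_{j=k..q} theta_j psi_{j-k}   (c_k = 0 for k > q),
using gamma(-m) = gamma(m).
psi-weights needed (psi_j = theta_j + sum_i phi_i psi_{j-i}):
  psi_1 = theta_1 + phi_1 = 0.515 + (-0.091) = 0.424
Right-hand sides:
  c_0 = sigma^2 (1 + theta_1 psi_1) = 3 * (1 + (0.515)(0.424)) = 3 * 1.21836 = 3.65508
  c_1 = sigma^2 theta_1 = 3 * (0.515) = 1.545
  c_2 = 0
Equations for k = 0 and k = 1 (AR order 1):
  gamma(0) = phi_1 gamma(1) + c_0
  gamma(1) = phi_1 gamma(0) + c_1
Substituting the second into the first: gamma(0) (1 - phi_1^2) = c_0 + phi_1 c_1, so
  gamma(0) = (c_0 + phi_1 c_1) / (1 - phi_1^2) = (3.65508 + (-0.091)(1.545)) / (1 - (-0.091)^2) = 3.514485 / 0.991719 = 3.543831.
  gamma(1) = phi_1 gamma(0) + c_1 = (-0.091)(3.543831) + (1.545) = 1.222511.
Therefore gamma(1) = 1.2225 (to 4 decimal places).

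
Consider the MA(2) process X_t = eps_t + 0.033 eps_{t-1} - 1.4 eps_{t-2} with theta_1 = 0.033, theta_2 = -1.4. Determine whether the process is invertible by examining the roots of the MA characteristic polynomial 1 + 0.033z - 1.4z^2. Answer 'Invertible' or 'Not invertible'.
\text{Not invertible}

The MA(q) characteristic polynomial is P(z) = 1 + 0.033z - 1.4z^2.
Invertibility requires all roots to lie outside the unit circle, i.e. |z| > 1 for every root.
Set 1 + (0.033) z + (-1.4) z^2 = 0, i.e. a z^2 + b z + c = 0 with a = -1.4, b = 0.033, c = 1.
Discriminant D = b^2 - 4ac = (0.033)^2 - 4*(-1.4)*1 = 0.001089 - (-5.6) = 5.601089.
D >= 0, so the roots are real: z = (-b +/- sqrt(D)) / (2a) = (-0.033 +/- 2.366662) / (-2.8).
  z_1 = (-0.033 + 2.366662) / (-2.8) = -0.8335,   |z_1| = 0.8335.
  z_2 = (-0.033 - 2.366662) / (-2.8) = 0.857,   |z_2| = 0.857.
Moduli of all roots: 0.8335, 0.8570.
All moduli strictly greater than 1? No.
Verdict: Not invertible.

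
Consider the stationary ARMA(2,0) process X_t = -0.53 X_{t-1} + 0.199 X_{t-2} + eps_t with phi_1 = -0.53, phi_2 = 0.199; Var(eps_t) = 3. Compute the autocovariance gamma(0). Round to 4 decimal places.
\gamma(0) = 5.5563

Multiply the model equation by X_{t-k} and take expectations. With theta_0 = psi_0 = 1 and psi_j the MA(infinity) weights, this gives
  gamma(k) - sum_i phi_i gamma(k-i) = c_k,
  c_k = sigma^2 * sum_{j=k..q} theta_j psi_{j-k}   (c_k = 0 for k > q),
using gamma(-m) = gamma(m).
Pure AR (q = 0): c_0 = sigma^2 = 3, c_k = 0 for k >= 1.
Equations for k = 0, 1, 2 (AR order 2, c_2 = 0):
  (E0) gamma(0) = phi_1 gamma(1) + phi_2 gamma(2) + c_0
  (E1) gamma(1) = phi_1 gamma(0) + phi_2 gamma(1) + c_1
  (E2) gamma(2) = phi_1 gamma(1) + phi_2 gamma(0)
From (E1): gamma(1) = A gamma(0) + B with
  A = phi_1 / (1 - phi_2) = -0.53 / 0.801 = -0.661673,   B = c_1 / (1 - phi_2) = 0 / 0.801 = 0.
Insert (E2) into (E0): gamma(0) (1 - phi_2^2) = phi_1 (1 + phi_2) gamma(1) + c_0.
  phi_1 (1 + phi_2) = (-0.53)(1.199) = -0.63547,   1 - phi_2^2 = 0.960399.
Replace gamma(1) by A gamma(0) + B and collect gamma(0):
  gamma(0) [0.960399 - (-0.63547)(-0.661673)] = c_0 = 3
  gamma(0) * 0.539926 = 3
  gamma(0) = 3 / 0.539926 = 5.55632.
Therefore gamma(0) = 5.5563 (to 4 decimal places).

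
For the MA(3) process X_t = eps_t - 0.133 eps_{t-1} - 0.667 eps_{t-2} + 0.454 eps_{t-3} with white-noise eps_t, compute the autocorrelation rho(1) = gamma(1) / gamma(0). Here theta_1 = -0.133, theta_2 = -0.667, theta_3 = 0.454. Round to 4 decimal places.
\rho(1) = -0.2080

For an MA(q) process with theta_0 = 1, the autocovariance is
  gamma(k) = sigma^2 * sum_{i=0..q-k} theta_i * theta_{i+k},
and rho(k) = gamma(k) / gamma(0). Sigma^2 cancels.
  numerator   = (1)*(-0.133) + (-0.133)*(-0.667) + (-0.667)*(0.454) = -0.347107.
  denominator = (1)^2 + (-0.133)^2 + (-0.667)^2 + (0.454)^2 = 1.668694.
  rho(1) = -0.347107 / 1.668694 = -0.2080.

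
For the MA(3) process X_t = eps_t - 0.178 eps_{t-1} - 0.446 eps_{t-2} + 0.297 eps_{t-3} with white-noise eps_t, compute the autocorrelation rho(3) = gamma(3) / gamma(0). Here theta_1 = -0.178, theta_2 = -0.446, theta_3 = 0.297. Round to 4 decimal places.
\rho(3) = 0.2252

For an MA(q) process with theta_0 = 1, the autocovariance is
  gamma(k) = sigma^2 * sum_{i=0..q-k} theta_i * theta_{i+k},
and rho(k) = gamma(k) / gamma(0). Sigma^2 cancels.
  numerator   = (1)*(0.297) = 0.297.
  denominator = (1)^2 + (-0.178)^2 + (-0.446)^2 + (0.297)^2 = 1.318809.
  rho(3) = 0.297 / 1.318809 = 0.2252.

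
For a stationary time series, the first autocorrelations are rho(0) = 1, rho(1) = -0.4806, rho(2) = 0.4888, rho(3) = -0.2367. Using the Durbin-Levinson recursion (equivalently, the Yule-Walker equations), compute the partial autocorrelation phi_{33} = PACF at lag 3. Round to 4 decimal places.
\phi_{33} = 0.1181

The PACF at lag k is phi_{kk}, the last component of the solution
to the Yule-Walker system G_k phi = r_k where
  (G_k)_{ij} = rho(|i - j|), (r_k)_i = rho(i), i,j = 1..k.
Equivalently, Durbin-Levinson gives phi_{kk} iteratively:
  phi_{11} = rho(1)
  phi_{kk} = [rho(k) - sum_{j=1..k-1} phi_{k-1,j} rho(k-j)]
            / [1 - sum_{j=1..k-1} phi_{k-1,j} rho(j)],
  phi_{k,j} = phi_{k-1,j} - phi_{kk} phi_{k-1,k-j},  j = 1..k-1.
Step k = 1:
  phi_11 = rho(1) = -0.4806.
Step k = 2:
  phi_22 = [rho(2) - phi_11 rho(1)] / [1 - phi_11 rho(1)] = [0.4888 - (-0.4806)(-0.4806)] / [1 - (-0.4806)(-0.4806)]
         = 0.25782364 / 0.76902364 = 0.335261.
  Update: phi_21 = phi_11 - phi_22 phi_11 = -0.4806 - (0.335261)(-0.4806) = -0.319474.
Step k = 3:
  phi_33 = [rho(3) - phi_21 rho(2) - phi_22 rho(1)] / [1 - phi_21 rho(1) - phi_22 rho(2)]
    numerator   = -0.2367 - (-0.319474)(0.4888) - (0.335261)(-0.4806) = 0.08058512
    denominator = 1 - (-0.319474)(-0.4806) - (0.335261)(0.4888) = 0.68258543
  phi_33 = 0.08058512 / 0.68258543 = 0.1181.
Therefore phi_{33} = 0.1181.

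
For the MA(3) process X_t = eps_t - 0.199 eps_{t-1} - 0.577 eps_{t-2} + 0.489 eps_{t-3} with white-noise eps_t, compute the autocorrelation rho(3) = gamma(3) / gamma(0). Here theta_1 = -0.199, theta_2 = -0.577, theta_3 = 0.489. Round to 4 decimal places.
\rho(3) = 0.3034

For an MA(q) process with theta_0 = 1, the autocovariance is
  gamma(k) = sigma^2 * sum_{i=0..q-k} theta_i * theta_{i+k},
and rho(k) = gamma(k) / gamma(0). Sigma^2 cancels.
  numerator   = (1)*(0.489) = 0.489.
  denominator = (1)^2 + (-0.199)^2 + (-0.577)^2 + (0.489)^2 = 1.611651.
  rho(3) = 0.489 / 1.611651 = 0.3034.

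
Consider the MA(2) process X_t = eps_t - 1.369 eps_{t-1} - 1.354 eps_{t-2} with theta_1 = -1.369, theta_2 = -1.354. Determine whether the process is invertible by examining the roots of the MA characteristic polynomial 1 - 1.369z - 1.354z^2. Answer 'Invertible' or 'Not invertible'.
\text{Not invertible}

The MA(q) characteristic polynomial is P(z) = 1 - 1.369z - 1.354z^2.
Invertibility requires all roots to lie outside the unit circle, i.e. |z| > 1 for every root.
Set 1 + (-1.369) z + (-1.354) z^2 = 0, i.e. a z^2 + b z + c = 0 with a = -1.354, b = -1.369, c = 1.
Discriminant D = b^2 - 4ac = (-1.369)^2 - 4*(-1.354)*1 = 1.874161 - (-5.416) = 7.290161.
D >= 0, so the roots are real: z = (-b +/- sqrt(D)) / (2a) = (1.369 +/- 2.70003) / (-2.708).
  z_1 = (1.369 + 2.70003) / (-2.708) = -1.5026,   |z_1| = 1.5026.
  z_2 = (1.369 - 2.70003) / (-2.708) = 0.4915,   |z_2| = 0.4915.
Moduli of all roots: 1.5026, 0.4915.
All moduli strictly greater than 1? No.
Verdict: Not invertible.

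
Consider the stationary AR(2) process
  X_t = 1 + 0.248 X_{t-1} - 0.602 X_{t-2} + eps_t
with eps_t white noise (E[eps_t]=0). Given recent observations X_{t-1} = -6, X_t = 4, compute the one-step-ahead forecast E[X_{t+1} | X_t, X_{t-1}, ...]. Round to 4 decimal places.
E[X_{t+1} \mid \mathcal F_t] = 5.6040

For an AR(p) model X_t = c + sum_i phi_i X_{t-i} + eps_t, the
one-step-ahead conditional mean is
  E[X_{t+1} | X_t, ...] = c + sum_i phi_i X_{t+1-i}.
Substitute known values:
  E[X_{t+1} | ...] = 1 + (0.248) * (4) + (-0.602) * (-6)
                   = 5.6040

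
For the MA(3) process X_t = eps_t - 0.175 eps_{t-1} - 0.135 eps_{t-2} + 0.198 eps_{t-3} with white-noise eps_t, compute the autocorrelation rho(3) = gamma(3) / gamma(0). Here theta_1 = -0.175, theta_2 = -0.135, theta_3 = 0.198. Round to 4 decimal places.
\rho(3) = 0.1820

For an MA(q) process with theta_0 = 1, the autocovariance is
  gamma(k) = sigma^2 * sum_{i=0..q-k} theta_i * theta_{i+k},
and rho(k) = gamma(k) / gamma(0). Sigma^2 cancels.
  numerator   = (1)*(0.198) = 0.198.
  denominator = (1)^2 + (-0.175)^2 + (-0.135)^2 + (0.198)^2 = 1.088054.
  rho(3) = 0.198 / 1.088054 = 0.1820.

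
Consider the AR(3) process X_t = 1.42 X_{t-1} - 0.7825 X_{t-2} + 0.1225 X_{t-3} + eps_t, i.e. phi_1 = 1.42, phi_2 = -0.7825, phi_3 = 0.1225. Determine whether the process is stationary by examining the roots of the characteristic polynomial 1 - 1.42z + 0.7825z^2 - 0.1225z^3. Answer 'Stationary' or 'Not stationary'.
\text{Stationary}

The AR(p) characteristic polynomial is P(z) = 1 - 1.42z + 0.7825z^2 - 0.1225z^3.
Stationarity requires all roots to lie outside the unit circle, i.e. |z| > 1 for every root.
Degree 3: look for a simple real root z0 first, then factor out (1 - z/z0) and solve the remaining quadratic.
Testing z0 = 4: P(4) = 1 + (-1.42)(4) + (0.7825)(4)^2 + (-0.1225)(4)^3
  = 1 + (-5.68) + (12.52) + (-7.84) = 0.  So z_0 = 4 is a root, |z_0| = 4.
Divide out the factor (1 - 0.25 z) = (1 - z/z0) (since 1/z0 = 0.25):
  P(z) = (1 - 0.25 z)(1 + (-1.17) z + (0.49) z^2)
  [check: z-coef -1.17 - (0.25) = -1.42; z^2-coef 0.49 - (0.25)(-1.17) = 0.7825; z^3-coef -(0.25)(0.49) = -0.1225.]
Remaining roots from the quadratic factor 1 + (-1.17) z + (0.49) z^2:
  Set 1 + (-1.17) z + (0.49) z^2 = 0, i.e. a z^2 + b z + c = 0 with a = 0.49, b = -1.17, c = 1.
  Discriminant D = b^2 - 4ac = (-1.17)^2 - 4*(0.49)*1 = 1.3689 - (1.96) = -0.5911.
  D < 0, so the roots are the complex-conjugate pair z = (-b +/- i sqrt(-D)) / (2a) = 1.1939 +/- 0.7845i.
  For a conjugate pair |z|^2 = z * conj(z) = (product of roots) = c/a = 1/(0.49) = 2.040816, so |z| = sqrt(2.040816) = 1.4286 for both roots.
Moduli of all roots: 4.0000, 1.4286, 1.4286.
All moduli strictly greater than 1? Yes.
Verdict: Stationary.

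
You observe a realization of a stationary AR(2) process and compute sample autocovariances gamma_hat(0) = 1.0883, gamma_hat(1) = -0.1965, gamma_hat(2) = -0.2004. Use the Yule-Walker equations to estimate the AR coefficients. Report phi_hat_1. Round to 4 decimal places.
\hat\phi_{1} = -0.2210

The Yule-Walker equations for an AR(p) process read, in matrix form,
  Gamma_p phi = r_p,   with   (Gamma_p)_{ij} = gamma(|i - j|),
                       (r_p)_i = gamma(i),   i,j = 1..p.
Substitute the sample gammas (Toeplitz matrix and right-hand side of size 2):
  Gamma_p = [[1.0883, -0.1965], [-0.1965, 1.0883]]
  r_p     = [-0.1965, -0.2004]
Written out:
  1.0883 phi_1 - 0.1965 phi_2 = -0.1965
  -0.1965 phi_1 + 1.0883 phi_2 = -0.2004
Solve by Cramer's rule:
  det = gamma(0)^2 - gamma(1)^2 = (1.0883)^2 - (-0.1965)^2 = 1.18439689 - 0.03861225 = 1.14578464
  phi_hat_1 = [gamma(1) gamma(0) - gamma(1) gamma(2)] / det = [(-0.1965)(1.0883) - (-0.1965)(-0.2004)] / 1.14578464 = -0.25322955 / 1.14578464 = -0.221
  phi_hat_2 = [gamma(0) gamma(2) - gamma(1)^2] / det = [(1.0883)(-0.2004) - (-0.1965)^2] / 1.14578464 = -0.25670757 / 1.14578464 = -0.224
So phi_hat = [-0.2210, -0.2240].
Therefore phi_hat_1 = -0.2210.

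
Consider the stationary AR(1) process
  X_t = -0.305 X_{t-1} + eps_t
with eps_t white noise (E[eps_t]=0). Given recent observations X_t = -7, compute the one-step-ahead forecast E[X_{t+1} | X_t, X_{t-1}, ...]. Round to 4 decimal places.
E[X_{t+1} \mid \mathcal F_t] = 2.1350

For an AR(p) model X_t = c + sum_i phi_i X_{t-i} + eps_t, the
one-step-ahead conditional mean is
  E[X_{t+1} | X_t, ...] = c + sum_i phi_i X_{t+1-i}.
Substitute known values:
  E[X_{t+1} | ...] = (-0.305) * (-7)
                   = 2.1350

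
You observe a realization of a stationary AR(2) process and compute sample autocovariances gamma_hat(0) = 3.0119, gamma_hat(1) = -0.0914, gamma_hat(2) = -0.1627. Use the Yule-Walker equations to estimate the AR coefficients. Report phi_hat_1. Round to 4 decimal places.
\hat\phi_{1} = -0.0320

The Yule-Walker equations for an AR(p) process read, in matrix form,
  Gamma_p phi = r_p,   with   (Gamma_p)_{ij} = gamma(|i - j|),
                       (r_p)_i = gamma(i),   i,j = 1..p.
Substitute the sample gammas (Toeplitz matrix and right-hand side of size 2):
  Gamma_p = [[3.0119, -0.0914], [-0.0914, 3.0119]]
  r_p     = [-0.0914, -0.1627]
Written out:
  3.0119 phi_1 - 0.0914 phi_2 = -0.0914
  -0.0914 phi_1 + 3.0119 phi_2 = -0.1627
Solve by Cramer's rule:
  det = gamma(0)^2 - gamma(1)^2 = (3.0119)^2 - (-0.0914)^2 = 9.07154161 - 0.00835396 = 9.06318765
  phi_hat_1 = [gamma(1) gamma(0) - gamma(1) gamma(2)] / det = [(-0.0914)(3.0119) - (-0.0914)(-0.1627)] / 9.06318765 = -0.29015844 / 9.06318765 = -0.032
  phi_hat_2 = [gamma(0) gamma(2) - gamma(1)^2] / det = [(3.0119)(-0.1627) - (-0.0914)^2] / 9.06318765 = -0.49839009 / 9.06318765 = -0.055
So phi_hat = [-0.0320, -0.0550].
Therefore phi_hat_1 = -0.0320.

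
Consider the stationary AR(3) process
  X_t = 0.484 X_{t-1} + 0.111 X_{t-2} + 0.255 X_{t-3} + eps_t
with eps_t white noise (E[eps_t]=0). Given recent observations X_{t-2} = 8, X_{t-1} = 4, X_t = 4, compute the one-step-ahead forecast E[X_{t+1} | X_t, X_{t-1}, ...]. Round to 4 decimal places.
E[X_{t+1} \mid \mathcal F_t] = 4.4200

For an AR(p) model X_t = c + sum_i phi_i X_{t-i} + eps_t, the
one-step-ahead conditional mean is
  E[X_{t+1} | X_t, ...] = c + sum_i phi_i X_{t+1-i}.
Substitute known values:
  E[X_{t+1} | ...] = (0.484) * (4) + (0.111) * (4) + (0.255) * (8)
                   = 4.4200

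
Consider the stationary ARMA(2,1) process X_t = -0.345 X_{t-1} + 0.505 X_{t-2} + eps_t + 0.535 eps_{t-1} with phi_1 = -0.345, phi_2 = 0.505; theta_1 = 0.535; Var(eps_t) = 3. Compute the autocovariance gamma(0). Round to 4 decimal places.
\gamma(0) = 4.2324

Multiply the model equation by X_{t-k} and take expectations. With theta_0 = psi_0 = 1 and psi_j the MA(infinity) weights, this gives
  gamma(k) - sum_i phi_i gamma(k-i) = c_k,
  c_k = sigma^2 * sum_{j=k..q} theta_j psi_{j-k}   (c_k = 0 for k > q),
using gamma(-m) = gamma(m).
psi-weights needed (psi_j = theta_j + sum_i phi_i psi_{j-i}):
  psi_1 = theta_1 + phi_1 = 0.535 + (-0.345) = 0.19
Right-hand sides:
  c_0 = sigma^2 (1 + theta_1 psi_1) = 3 * (1 + (0.535)(0.19)) = 3 * 1.10165 = 3.30495
  c_1 = sigma^2 theta_1 = 3 * (0.535) = 1.605
  c_2 = 0
Equations for k = 0, 1, 2 (AR order 2, c_2 = 0):
  (E0) gamma(0) = phi_1 gamma(1) + phi_2 gamma(2) + c_0
  (E1) gamma(1) = phi_1 gamma(0) + phi_2 gamma(1) + c_1
  (E2) gamma(2) = phi_1 gamma(1) + phi_2 gamma(0)
From (E1): gamma(1) = A gamma(0) + B with
  A = phi_1 / (1 - phi_2) = -0.345 / 0.495 = -0.69697,   B = c_1 / (1 - phi_2) = 1.605 / 0.495 = 3.242424.
Insert (E2) into (E0): gamma(0) (1 - phi_2^2) = phi_1 (1 + phi_2) gamma(1) + c_0.
  phi_1 (1 + phi_2) = (-0.345)(1.505) = -0.519225,   1 - phi_2^2 = 0.744975.
Replace gamma(1) by A gamma(0) + B and collect gamma(0):
  gamma(0) [0.744975 - (-0.519225)(-0.69697)] = (-0.519225)(3.242424) + 3.30495
  gamma(0) * 0.383091 = 1.621402
  gamma(0) = 1.621402 / 0.383091 = 4.232422.
Therefore gamma(0) = 4.2324 (to 4 decimal places).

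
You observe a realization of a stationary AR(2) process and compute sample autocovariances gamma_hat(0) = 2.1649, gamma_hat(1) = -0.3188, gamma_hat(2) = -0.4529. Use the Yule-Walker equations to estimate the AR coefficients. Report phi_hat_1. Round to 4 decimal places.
\hat\phi_{1} = -0.1820

The Yule-Walker equations for an AR(p) process read, in matrix form,
  Gamma_p phi = r_p,   with   (Gamma_p)_{ij} = gamma(|i - j|),
                       (r_p)_i = gamma(i),   i,j = 1..p.
Substitute the sample gammas (Toeplitz matrix and right-hand side of size 2):
  Gamma_p = [[2.1649, -0.3188], [-0.3188, 2.1649]]
  r_p     = [-0.3188, -0.4529]
Written out:
  2.1649 phi_1 - 0.3188 phi_2 = -0.3188
  -0.3188 phi_1 + 2.1649 phi_2 = -0.4529
Solve by Cramer's rule:
  det = gamma(0)^2 - gamma(1)^2 = (2.1649)^2 - (-0.3188)^2 = 4.68679201 - 0.10163344 = 4.58515857
  phi_hat_1 = [gamma(1) gamma(0) - gamma(1) gamma(2)] / det = [(-0.3188)(2.1649) - (-0.3188)(-0.4529)] / 4.58515857 = -0.83455464 / 4.58515857 = -0.182
  phi_hat_2 = [gamma(0) gamma(2) - gamma(1)^2] / det = [(2.1649)(-0.4529) - (-0.3188)^2] / 4.58515857 = -1.08211665 / 4.58515857 = -0.236
So phi_hat = [-0.1820, -0.2360].
Therefore phi_hat_1 = -0.1820.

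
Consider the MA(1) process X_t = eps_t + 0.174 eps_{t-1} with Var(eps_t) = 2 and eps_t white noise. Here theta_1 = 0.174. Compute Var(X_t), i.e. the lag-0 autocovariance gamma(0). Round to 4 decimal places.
\gamma(0) = 2.0606

For an MA(q) process X_t = eps_t + sum_i theta_i eps_{t-i} with
Var(eps_t) = sigma^2, the variance is
  gamma(0) = sigma^2 * (1 + sum_i theta_i^2).
  sum_i theta_i^2 = (0.174)^2 = 0.030276.
  gamma(0) = 2 * (1 + 0.030276) = 2 * 1.030276 = 2.060552, which rounds to 2.0606.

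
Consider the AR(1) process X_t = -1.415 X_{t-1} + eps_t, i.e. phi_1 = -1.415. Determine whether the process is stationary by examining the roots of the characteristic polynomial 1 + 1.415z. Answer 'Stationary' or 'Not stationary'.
\text{Not stationary}

The AR(p) characteristic polynomial is P(z) = 1 + 1.415z.
Stationarity requires all roots to lie outside the unit circle, i.e. |z| > 1 for every root.
This is linear in z: 1 + (1.415) z = 0  =>  z = -1/(1.415) = -0.706714,  |z| = 0.706714.
Moduli of all roots: 0.7067.
All moduli strictly greater than 1? No.
Verdict: Not stationary.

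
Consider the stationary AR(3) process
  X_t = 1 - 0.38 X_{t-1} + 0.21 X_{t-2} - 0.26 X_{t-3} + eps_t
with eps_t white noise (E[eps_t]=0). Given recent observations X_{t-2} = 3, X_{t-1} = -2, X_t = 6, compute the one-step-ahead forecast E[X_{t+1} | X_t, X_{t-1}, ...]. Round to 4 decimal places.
E[X_{t+1} \mid \mathcal F_t] = -2.4800

For an AR(p) model X_t = c + sum_i phi_i X_{t-i} + eps_t, the
one-step-ahead conditional mean is
  E[X_{t+1} | X_t, ...] = c + sum_i phi_i X_{t+1-i}.
Substitute known values:
  E[X_{t+1} | ...] = 1 + (-0.38) * (6) + (0.21) * (-2) + (-0.26) * (3)
                   = -2.4800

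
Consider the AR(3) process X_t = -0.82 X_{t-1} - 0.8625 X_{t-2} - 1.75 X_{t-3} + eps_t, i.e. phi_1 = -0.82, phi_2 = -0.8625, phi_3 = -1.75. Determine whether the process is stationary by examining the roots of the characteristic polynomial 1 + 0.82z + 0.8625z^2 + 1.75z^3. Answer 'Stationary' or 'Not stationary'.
\text{Not stationary}

The AR(p) characteristic polynomial is P(z) = 1 + 0.82z + 0.8625z^2 + 1.75z^3.
Stationarity requires all roots to lie outside the unit circle, i.e. |z| > 1 for every root.
Degree 3: look for a simple real root z0 first, then factor out (1 - z/z0) and solve the remaining quadratic.
Testing z0 = -0.8: P(-0.8) = 1 + (0.82)(-0.8) + (0.8625)(-0.8)^2 + (1.75)(-0.8)^3
  = 1 + (-0.656) + (0.552) + (-0.896) = 0.  So z_0 = -0.8 is a root, |z_0| = 0.8.
Divide out the factor (1 + 1.25 z) = (1 - z/z0) (since 1/z0 = -1.25):
  P(z) = (1 + 1.25 z)(1 + (-0.43) z + (1.4) z^2)
  [check: z-coef -0.43 - (-1.25) = 0.82; z^2-coef 1.4 - (-1.25)(-0.43) = 0.8625; z^3-coef -(-1.25)(1.4) = 1.75.]
Remaining roots from the quadratic factor 1 + (-0.43) z + (1.4) z^2:
  Set 1 + (-0.43) z + (1.4) z^2 = 0, i.e. a z^2 + b z + c = 0 with a = 1.4, b = -0.43, c = 1.
  Discriminant D = b^2 - 4ac = (-0.43)^2 - 4*(1.4)*1 = 0.1849 - (5.6) = -5.4151.
  D < 0, so the roots are the complex-conjugate pair z = (-b +/- i sqrt(-D)) / (2a) = 0.1536 +/- 0.8311i.
  For a conjugate pair |z|^2 = z * conj(z) = (product of roots) = c/a = 1/(1.4) = 0.714286, so |z| = sqrt(0.714286) = 0.8452 for both roots.
Moduli of all roots: 0.8000, 0.8452, 0.8452.
All moduli strictly greater than 1? No.
Verdict: Not stationary.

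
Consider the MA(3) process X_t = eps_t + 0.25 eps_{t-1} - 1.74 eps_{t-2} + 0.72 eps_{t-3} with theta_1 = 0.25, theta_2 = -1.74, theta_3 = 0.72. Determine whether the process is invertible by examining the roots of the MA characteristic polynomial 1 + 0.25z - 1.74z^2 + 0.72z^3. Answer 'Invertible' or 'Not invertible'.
\text{Not invertible}

The MA(q) characteristic polynomial is P(z) = 1 + 0.25z - 1.74z^2 + 0.72z^3.
Invertibility requires all roots to lie outside the unit circle, i.e. |z| > 1 for every root.
Degree 3: look for a simple real root z0 first, then factor out (1 - z/z0) and solve the remaining quadratic.
Testing z0 = 1.25: P(1.25) = 1 + (0.25)(1.25) + (-1.74)(1.25)^2 + (0.72)(1.25)^3
  = 1 + (0.3125) + (-2.71875) + (1.40625) = 0.  So z_0 = 1.25 is a root, |z_0| = 1.25.
Divide out the factor (1 - 0.8 z) = (1 - z/z0) (since 1/z0 = 0.8):
  P(z) = (1 - 0.8 z)(1 + (1.05) z + (-0.9) z^2)
  [check: z-coef 1.05 - (0.8) = 0.25; z^2-coef -0.9 - (0.8)(1.05) = -1.74; z^3-coef -(0.8)(-0.9) = 0.72.]
Remaining roots from the quadratic factor 1 + (1.05) z + (-0.9) z^2:
  Set 1 + (1.05) z + (-0.9) z^2 = 0, i.e. a z^2 + b z + c = 0 with a = -0.9, b = 1.05, c = 1.
  Discriminant D = b^2 - 4ac = (1.05)^2 - 4*(-0.9)*1 = 1.1025 - (-3.6) = 4.7025.
  D >= 0, so the roots are real: z = (-b +/- sqrt(D)) / (2a) = (-1.05 +/- 2.168525) / (-1.8).
    z_1 = (-1.05 + 2.168525) / (-1.8) = -0.6214,   |z_1| = 0.6214.
    z_2 = (-1.05 - 2.168525) / (-1.8) = 1.7881,   |z_2| = 1.7881.
Moduli of all roots: 1.2500, 0.6214, 1.7881.
All moduli strictly greater than 1? No.
Verdict: Not invertible.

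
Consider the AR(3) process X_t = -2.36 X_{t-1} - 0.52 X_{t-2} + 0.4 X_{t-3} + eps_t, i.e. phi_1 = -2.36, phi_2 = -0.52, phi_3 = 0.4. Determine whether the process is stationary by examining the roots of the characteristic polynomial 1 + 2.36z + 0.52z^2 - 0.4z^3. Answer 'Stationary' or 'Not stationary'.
\text{Not stationary}

The AR(p) characteristic polynomial is P(z) = 1 + 2.36z + 0.52z^2 - 0.4z^3.
Stationarity requires all roots to lie outside the unit circle, i.e. |z| > 1 for every root.
Degree 3: look for a simple real root z0 first, then factor out (1 - z/z0) and solve the remaining quadratic.
Testing z0 = -0.5: P(-0.5) = 1 + (2.36)(-0.5) + (0.52)(-0.5)^2 + (-0.4)(-0.5)^3
  = 1 + (-1.18) + (0.13) + (0.05) = 0.  So z_0 = -0.5 is a root, |z_0| = 0.5.
Divide out the factor (1 + 2 z) = (1 - z/z0) (since 1/z0 = -2):
  P(z) = (1 + 2 z)(1 + (0.36) z + (-0.2) z^2)
  [check: z-coef 0.36 - (-2) = 2.36; z^2-coef -0.2 - (-2)(0.36) = 0.52; z^3-coef -(-2)(-0.2) = -0.4.]
Remaining roots from the quadratic factor 1 + (0.36) z + (-0.2) z^2:
  Set 1 + (0.36) z + (-0.2) z^2 = 0, i.e. a z^2 + b z + c = 0 with a = -0.2, b = 0.36, c = 1.
  Discriminant D = b^2 - 4ac = (0.36)^2 - 4*(-0.2)*1 = 0.1296 - (-0.8) = 0.9296.
  D >= 0, so the roots are real: z = (-b +/- sqrt(D)) / (2a) = (-0.36 +/- 0.964158) / (-0.4).
    z_1 = (-0.36 + 0.964158) / (-0.4) = -1.5104,   |z_1| = 1.5104.
    z_2 = (-0.36 - 0.964158) / (-0.4) = 3.3104,   |z_2| = 3.3104.
Moduli of all roots: 0.5000, 1.5104, 3.3104.
All moduli strictly greater than 1? No.
Verdict: Not stationary.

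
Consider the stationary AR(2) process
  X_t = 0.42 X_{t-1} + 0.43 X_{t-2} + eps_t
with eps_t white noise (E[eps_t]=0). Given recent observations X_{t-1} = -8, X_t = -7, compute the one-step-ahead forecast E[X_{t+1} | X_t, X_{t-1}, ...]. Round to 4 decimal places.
E[X_{t+1} \mid \mathcal F_t] = -6.3800

For an AR(p) model X_t = c + sum_i phi_i X_{t-i} + eps_t, the
one-step-ahead conditional mean is
  E[X_{t+1} | X_t, ...] = c + sum_i phi_i X_{t+1-i}.
Substitute known values:
  E[X_{t+1} | ...] = (0.42) * (-7) + (0.43) * (-8)
                   = -6.3800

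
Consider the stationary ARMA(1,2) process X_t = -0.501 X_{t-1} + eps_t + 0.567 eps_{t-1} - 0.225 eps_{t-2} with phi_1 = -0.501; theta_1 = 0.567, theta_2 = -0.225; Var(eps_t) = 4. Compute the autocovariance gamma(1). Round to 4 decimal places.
\gamma(1) = 0.0177

Multiply the model equation by X_{t-k} and take expectations. With theta_0 = psi_0 = 1 and psi_j the MA(infinity) weights, this gives
  gamma(k) - sum_i phi_i gamma(k-i) = c_k,
  c_k = sigma^2 * sum_{j=k..q} theta_j psi_{j-k}   (c_k = 0 for k > q),
using gamma(-m) = gamma(m).
psi-weights needed (psi_j = theta_j + sum_i phi_i psi_{j-i}):
  psi_1 = theta_1 + phi_1 = 0.567 + (-0.501) = 0.066
  psi_2 = theta_2 + phi_1 psi_1 = -0.225 + (-0.501)(0.066) = -0.258066
Right-hand sides:
  c_0 = sigma^2 (1 + theta_1 psi_1 + theta_2 psi_2) = 4 * (1 + (0.567)(0.066) + (-0.225)(-0.258066)) = 4 * 1.095487 = 4.381947
  c_1 = sigma^2 (theta_1 + theta_2 psi_1) = 4 * (0.567 + (-0.225)(0.066)) = 2.2086
  c_2 = sigma^2 theta_2 = 4 * (-0.225) = -0.9
Equations for k = 0 and k = 1 (AR order 1):
  gamma(0) = phi_1 gamma(1) + c_0
  gamma(1) = phi_1 gamma(0) + c_1
Substituting the second into the first: gamma(0) (1 - phi_1^2) = c_0 + phi_1 c_1, so
  gamma(0) = (c_0 + phi_1 c_1) / (1 - phi_1^2) = (4.381947 + (-0.501)(2.2086)) / (1 - (-0.501)^2) = 3.275439 / 0.748999 = 4.373088.
  gamma(1) = phi_1 gamma(0) + c_1 = (-0.501)(4.373088) + (2.2086) = 0.017683.
Therefore gamma(1) = 0.0177 (to 4 decimal places).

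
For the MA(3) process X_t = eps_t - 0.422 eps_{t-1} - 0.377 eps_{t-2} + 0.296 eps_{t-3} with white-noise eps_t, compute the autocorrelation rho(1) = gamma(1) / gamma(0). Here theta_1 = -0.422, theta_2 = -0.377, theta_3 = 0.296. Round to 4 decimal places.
\rho(1) = -0.2660

For an MA(q) process with theta_0 = 1, the autocovariance is
  gamma(k) = sigma^2 * sum_{i=0..q-k} theta_i * theta_{i+k},
and rho(k) = gamma(k) / gamma(0). Sigma^2 cancels.
  numerator   = (1)*(-0.422) + (-0.422)*(-0.377) + (-0.377)*(0.296) = -0.374498.
  denominator = (1)^2 + (-0.422)^2 + (-0.377)^2 + (0.296)^2 = 1.407829.
  rho(1) = -0.374498 / 1.407829 = -0.2660.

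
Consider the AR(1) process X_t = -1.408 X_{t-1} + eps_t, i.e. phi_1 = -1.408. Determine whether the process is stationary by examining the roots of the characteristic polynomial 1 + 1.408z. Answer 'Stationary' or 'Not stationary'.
\text{Not stationary}

The AR(p) characteristic polynomial is P(z) = 1 + 1.408z.
Stationarity requires all roots to lie outside the unit circle, i.e. |z| > 1 for every root.
This is linear in z: 1 + (1.408) z = 0  =>  z = -1/(1.408) = -0.710227,  |z| = 0.710227.
Moduli of all roots: 0.7102.
All moduli strictly greater than 1? No.
Verdict: Not stationary.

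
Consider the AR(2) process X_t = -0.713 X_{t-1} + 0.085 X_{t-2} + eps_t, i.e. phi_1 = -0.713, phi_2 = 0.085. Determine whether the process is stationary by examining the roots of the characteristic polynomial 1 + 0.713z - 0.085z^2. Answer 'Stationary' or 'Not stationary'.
\text{Stationary}

The AR(p) characteristic polynomial is P(z) = 1 + 0.713z - 0.085z^2.
Stationarity requires all roots to lie outside the unit circle, i.e. |z| > 1 for every root.
Set 1 + (0.713) z + (-0.085) z^2 = 0, i.e. a z^2 + b z + c = 0 with a = -0.085, b = 0.713, c = 1.
Discriminant D = b^2 - 4ac = (0.713)^2 - 4*(-0.085)*1 = 0.508369 - (-0.34) = 0.848369.
D >= 0, so the roots are real: z = (-b +/- sqrt(D)) / (2a) = (-0.713 +/- 0.921069) / (-0.17).
  z_1 = (-0.713 + 0.921069) / (-0.17) = -1.2239,   |z_1| = 1.2239.
  z_2 = (-0.713 - 0.921069) / (-0.17) = 9.6122,   |z_2| = 9.6122.
Moduli of all roots: 1.2239, 9.6122.
All moduli strictly greater than 1? Yes.
Verdict: Stationary.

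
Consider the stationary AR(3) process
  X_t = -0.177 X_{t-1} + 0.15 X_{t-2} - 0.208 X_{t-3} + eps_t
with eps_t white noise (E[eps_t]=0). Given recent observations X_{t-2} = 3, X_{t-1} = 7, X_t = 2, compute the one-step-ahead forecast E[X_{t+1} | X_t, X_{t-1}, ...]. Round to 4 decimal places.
E[X_{t+1} \mid \mathcal F_t] = 0.0720

For an AR(p) model X_t = c + sum_i phi_i X_{t-i} + eps_t, the
one-step-ahead conditional mean is
  E[X_{t+1} | X_t, ...] = c + sum_i phi_i X_{t+1-i}.
Substitute known values:
  E[X_{t+1} | ...] = (-0.177) * (2) + (0.15) * (7) + (-0.208) * (3)
                   = 0.0720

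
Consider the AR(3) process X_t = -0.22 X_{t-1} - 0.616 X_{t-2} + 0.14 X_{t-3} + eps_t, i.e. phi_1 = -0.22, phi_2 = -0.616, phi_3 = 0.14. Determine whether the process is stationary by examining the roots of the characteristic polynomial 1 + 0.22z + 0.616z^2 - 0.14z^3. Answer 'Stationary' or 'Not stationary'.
\text{Stationary}

The AR(p) characteristic polynomial is P(z) = 1 + 0.22z + 0.616z^2 - 0.14z^3.
Stationarity requires all roots to lie outside the unit circle, i.e. |z| > 1 for every root.
Degree 3: look for a simple real root z0 first, then factor out (1 - z/z0) and solve the remaining quadratic.
Testing z0 = 5: P(5) = 1 + (0.22)(5) + (0.616)(5)^2 + (-0.14)(5)^3
  = 1 + (1.1) + (15.4) + (-17.5) = 0.  So z_0 = 5 is a root, |z_0| = 5.
Divide out the factor (1 - 0.2 z) = (1 - z/z0) (since 1/z0 = 0.2):
  P(z) = (1 - 0.2 z)(1 + (0.42) z + (0.7) z^2)
  [check: z-coef 0.42 - (0.2) = 0.22; z^2-coef 0.7 - (0.2)(0.42) = 0.616; z^3-coef -(0.2)(0.7) = -0.14.]
Remaining roots from the quadratic factor 1 + (0.42) z + (0.7) z^2:
  Set 1 + (0.42) z + (0.7) z^2 = 0, i.e. a z^2 + b z + c = 0 with a = 0.7, b = 0.42, c = 1.
  Discriminant D = b^2 - 4ac = (0.42)^2 - 4*(0.7)*1 = 0.1764 - (2.8) = -2.6236.
  D < 0, so the roots are the complex-conjugate pair z = (-b +/- i sqrt(-D)) / (2a) = -0.3 +/- 1.157i.
  For a conjugate pair |z|^2 = z * conj(z) = (product of roots) = c/a = 1/(0.7) = 1.428571, so |z| = sqrt(1.428571) = 1.1952 for both roots.
Moduli of all roots: 5.0000, 1.1952, 1.1952.
All moduli strictly greater than 1? Yes.
Verdict: Stationary.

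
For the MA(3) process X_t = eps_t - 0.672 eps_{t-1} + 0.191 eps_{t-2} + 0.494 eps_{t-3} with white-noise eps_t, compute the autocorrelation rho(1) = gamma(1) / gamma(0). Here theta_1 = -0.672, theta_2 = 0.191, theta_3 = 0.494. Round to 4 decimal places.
\rho(1) = -0.4076

For an MA(q) process with theta_0 = 1, the autocovariance is
  gamma(k) = sigma^2 * sum_{i=0..q-k} theta_i * theta_{i+k},
and rho(k) = gamma(k) / gamma(0). Sigma^2 cancels.
  numerator   = (1)*(-0.672) + (-0.672)*(0.191) + (0.191)*(0.494) = -0.705998.
  denominator = (1)^2 + (-0.672)^2 + (0.191)^2 + (0.494)^2 = 1.732101.
  rho(1) = -0.705998 / 1.732101 = -0.4076.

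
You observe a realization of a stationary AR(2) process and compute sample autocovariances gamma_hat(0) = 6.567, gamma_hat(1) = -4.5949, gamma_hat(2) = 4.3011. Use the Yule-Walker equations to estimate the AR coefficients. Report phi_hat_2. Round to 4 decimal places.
\hat\phi_{2} = 0.3240

The Yule-Walker equations for an AR(p) process read, in matrix form,
  Gamma_p phi = r_p,   with   (Gamma_p)_{ij} = gamma(|i - j|),
                       (r_p)_i = gamma(i),   i,j = 1..p.
Substitute the sample gammas (Toeplitz matrix and right-hand side of size 2):
  Gamma_p = [[6.567, -4.5949], [-4.5949, 6.567]]
  r_p     = [-4.5949, 4.3011]
Written out:
  6.567 phi_1 - 4.5949 phi_2 = -4.5949
  -4.5949 phi_1 + 6.567 phi_2 = 4.3011
Solve by Cramer's rule:
  det = gamma(0)^2 - gamma(1)^2 = (6.567)^2 - (-4.5949)^2 = 43.125489 - 21.11310601 = 22.01238299
  phi_hat_1 = [gamma(1) gamma(0) - gamma(1) gamma(2)] / det = [(-4.5949)(6.567) - (-4.5949)(4.3011)] / 22.01238299 = -10.41158391 / 22.01238299 = -0.473
  phi_hat_2 = [gamma(0) gamma(2) - gamma(1)^2] / det = [(6.567)(4.3011) - (-4.5949)^2] / 22.01238299 = 7.13221769 / 22.01238299 = 0.324
So phi_hat = [-0.4730, 0.3240].
Therefore phi_hat_2 = 0.3240.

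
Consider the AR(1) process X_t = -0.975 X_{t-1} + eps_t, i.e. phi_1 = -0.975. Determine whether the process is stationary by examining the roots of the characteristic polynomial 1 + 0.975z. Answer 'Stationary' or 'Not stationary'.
\text{Stationary}

The AR(p) characteristic polynomial is P(z) = 1 + 0.975z.
Stationarity requires all roots to lie outside the unit circle, i.e. |z| > 1 for every root.
This is linear in z: 1 + (0.975) z = 0  =>  z = -1/(0.975) = -1.025641,  |z| = 1.025641.
Moduli of all roots: 1.0256.
All moduli strictly greater than 1? Yes.
Verdict: Stationary.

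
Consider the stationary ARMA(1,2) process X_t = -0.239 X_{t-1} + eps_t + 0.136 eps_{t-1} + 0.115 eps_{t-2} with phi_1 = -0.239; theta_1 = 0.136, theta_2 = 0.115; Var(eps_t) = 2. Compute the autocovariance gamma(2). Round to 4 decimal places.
\gamma(2) = 0.2885

Multiply the model equation by X_{t-k} and take expectations. With theta_0 = psi_0 = 1 and psi_j the MA(infinity) weights, this gives
  gamma(k) - sum_i phi_i gamma(k-i) = c_k,
  c_k = sigma^2 * sum_{j=k..q} theta_j psi_{j-k}   (c_k = 0 for k > q),
using gamma(-m) = gamma(m).
psi-weights needed (psi_j = theta_j + sum_i phi_i psi_{j-i}):
  psi_1 = theta_1 + phi_1 = 0.136 + (-0.239) = -0.103
  psi_2 = theta_2 + phi_1 psi_1 = 0.115 + (-0.239)(-0.103) = 0.139617
Right-hand sides:
  c_0 = sigma^2 (1 + theta_1 psi_1 + theta_2 psi_2) = 2 * (1 + (0.136)(-0.103) + (0.115)(0.139617)) = 2 * 1.002048 = 2.004096
  c_1 = sigma^2 (theta_1 + theta_2 psi_1) = 2 * (0.136 + (0.115)(-0.103)) = 0.24831
  c_2 = sigma^2 theta_2 = 2 * (0.115) = 0.23
Equations for k = 0 and k = 1 (AR order 1):
  gamma(0) = phi_1 gamma(1) + c_0
  gamma(1) = phi_1 gamma(0) + c_1
Substituting the second into the first: gamma(0) (1 - phi_1^2) = c_0 + phi_1 c_1, so
  gamma(0) = (c_0 + phi_1 c_1) / (1 - phi_1^2) = (2.004096 + (-0.239)(0.24831)) / (1 - (-0.239)^2) = 1.94475 / 0.942879 = 2.062566.
  gamma(1) = phi_1 gamma(0) + c_1 = (-0.239)(2.062566) + (0.24831) = -0.244643.
For k = 2: gamma(2) = phi_1 gamma(1) + c_2
  = (-0.239)(-0.244643) + (0.23) = 0.28847.
Therefore gamma(2) = 0.2885 (to 4 decimal places).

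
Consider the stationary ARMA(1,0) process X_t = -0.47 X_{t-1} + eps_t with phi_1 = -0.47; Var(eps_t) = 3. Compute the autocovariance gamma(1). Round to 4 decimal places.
\gamma(1) = -1.8098

Multiply the model equation by X_{t-k} and take expectations. With theta_0 = psi_0 = 1 and psi_j the MA(infinity) weights, this gives
  gamma(k) - sum_i phi_i gamma(k-i) = c_k,
  c_k = sigma^2 * sum_{j=k..q} theta_j psi_{j-k}   (c_k = 0 for k > q),
using gamma(-m) = gamma(m).
Pure AR (q = 0): c_0 = sigma^2 = 3, c_k = 0 for k >= 1.
Equations for k = 0 and k = 1 (AR order 1):
  gamma(0) = phi_1 gamma(1) + c_0
  gamma(1) = phi_1 gamma(0) + c_1
Substituting the second into the first: gamma(0) (1 - phi_1^2) = c_0 + phi_1 c_1, so
  gamma(0) = c_0 / (1 - phi_1^2) = 3 / (1 - (-0.47)^2) = 3 / 0.7791 = 3.850597.
  gamma(1) = phi_1 gamma(0) = (-0.47)(3.850597) = -1.809781.
Therefore gamma(1) = -1.8098 (to 4 decimal places).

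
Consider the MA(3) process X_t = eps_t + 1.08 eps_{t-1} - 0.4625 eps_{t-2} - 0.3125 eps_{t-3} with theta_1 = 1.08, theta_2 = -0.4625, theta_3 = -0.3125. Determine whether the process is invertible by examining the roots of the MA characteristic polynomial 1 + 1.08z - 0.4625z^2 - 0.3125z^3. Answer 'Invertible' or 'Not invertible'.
\text{Not invertible}

The MA(q) characteristic polynomial is P(z) = 1 + 1.08z - 0.4625z^2 - 0.3125z^3.
Invertibility requires all roots to lie outside the unit circle, i.e. |z| > 1 for every root.
Degree 3: look for a simple real root z0 first, then factor out (1 - z/z0) and solve the remaining quadratic.
Testing z0 = -0.8: P(-0.8) = 1 + (1.08)(-0.8) + (-0.4625)(-0.8)^2 + (-0.3125)(-0.8)^3
  = 1 + (-0.864) + (-0.296) + (0.16) = 0.  So z_0 = -0.8 is a root, |z_0| = 0.8.
Divide out the factor (1 + 1.25 z) = (1 - z/z0) (since 1/z0 = -1.25):
  P(z) = (1 + 1.25 z)(1 + (-0.17) z + (-0.25) z^2)
  [check: z-coef -0.17 - (-1.25) = 1.08; z^2-coef -0.25 - (-1.25)(-0.17) = -0.4625; z^3-coef -(-1.25)(-0.25) = -0.3125.]
Remaining roots from the quadratic factor 1 + (-0.17) z + (-0.25) z^2:
  Set 1 + (-0.17) z + (-0.25) z^2 = 0, i.e. a z^2 + b z + c = 0 with a = -0.25, b = -0.17, c = 1.
  Discriminant D = b^2 - 4ac = (-0.17)^2 - 4*(-0.25)*1 = 0.0289 - (-1) = 1.0289.
  D >= 0, so the roots are real: z = (-b +/- sqrt(D)) / (2a) = (0.17 +/- 1.014347) / (-0.5).
    z_1 = (0.17 + 1.014347) / (-0.5) = -2.3687,   |z_1| = 2.3687.
    z_2 = (0.17 - 1.014347) / (-0.5) = 1.6887,   |z_2| = 1.6887.
Moduli of all roots: 0.8000, 2.3687, 1.6887.
All moduli strictly greater than 1? No.
Verdict: Not invertible.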